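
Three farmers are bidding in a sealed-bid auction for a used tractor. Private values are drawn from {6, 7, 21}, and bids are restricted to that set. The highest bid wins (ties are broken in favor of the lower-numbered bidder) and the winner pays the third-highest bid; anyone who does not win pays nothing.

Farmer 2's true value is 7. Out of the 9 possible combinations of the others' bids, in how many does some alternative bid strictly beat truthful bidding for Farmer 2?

Others bid (6, 21): truth gives 0; bid 21 gives 1 > 0. Violating.
Others bid (7, 6): truth gives 0; bid 21 gives 1 > 0. Violating.
Others bid (6, 6): truth gives 1; no alternative beats it.
Others bid (6, 7): truth gives 1; no alternative beats it.
(Checking all 9 profiles: 2 have a profitable deviation, 7 do not.)

2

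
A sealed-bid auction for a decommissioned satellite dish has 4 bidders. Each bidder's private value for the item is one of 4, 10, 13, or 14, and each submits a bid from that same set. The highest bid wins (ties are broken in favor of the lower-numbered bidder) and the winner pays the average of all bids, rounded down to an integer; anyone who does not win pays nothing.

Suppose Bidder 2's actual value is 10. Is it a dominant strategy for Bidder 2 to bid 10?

Consider the case where Bidder 1 bids 4, Bidder 3 bids 4 and Bidder 4 bids 13.
Truthful bid 10: loses, pays 0, utility 0.
Bid 13 instead: wins, pays 8, utility 10 - 8 = 2.
Since 2 > 0, bidding 13 is strictly better here, so truthful bidding is not dominant.

No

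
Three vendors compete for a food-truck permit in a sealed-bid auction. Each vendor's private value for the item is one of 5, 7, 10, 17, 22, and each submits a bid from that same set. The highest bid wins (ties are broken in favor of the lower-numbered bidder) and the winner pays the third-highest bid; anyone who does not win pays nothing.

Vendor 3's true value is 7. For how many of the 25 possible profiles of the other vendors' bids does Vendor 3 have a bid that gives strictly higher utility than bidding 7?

Others bid (5, 7): truth gives 0; bid 10 gives 2 > 0. Violating.
Others bid (5, 10): truth gives 0; bid 17 gives 2 > 0. Violating.
Others bid (5, 17): truth gives 0; bid 22 gives 2 > 0. Violating.
Others bid (7, 5): truth gives 0; bid 10 gives 2 > 0. Violating.
Others bid (5, 5): truth gives 2; no alternative beats it.
Others bid (5, 22): truth gives 0; no alternative beats it.
(Checking all 25 profiles: 6 have a profitable deviation, 19 do not.)

6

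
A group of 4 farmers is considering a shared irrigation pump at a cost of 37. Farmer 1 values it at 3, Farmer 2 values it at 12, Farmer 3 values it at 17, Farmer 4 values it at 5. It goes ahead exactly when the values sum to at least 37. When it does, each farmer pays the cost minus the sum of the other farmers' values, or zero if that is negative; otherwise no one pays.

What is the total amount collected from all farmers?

Total value 37 ≥ cost 37, so it is built.
Farmer 1: others sum to 34; max(0, 37 - 34) = 3.
Farmer 2: others sum to 25; max(0, 37 - 25) = 12.
Farmer 3: others sum to 20; max(0, 37 - 20) = 17.
Farmer 4: others sum to 32; max(0, 37 - 32) = 5.
Total collected = 3 + 12 + 17 + 5 = 37.

37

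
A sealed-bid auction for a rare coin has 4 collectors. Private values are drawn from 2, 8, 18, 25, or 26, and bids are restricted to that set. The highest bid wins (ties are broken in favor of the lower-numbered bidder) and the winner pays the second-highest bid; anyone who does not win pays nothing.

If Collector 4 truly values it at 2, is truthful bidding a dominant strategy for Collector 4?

Check each profile of the others' bids and compare truth against every alternative bid.
Others bid (2, 2, 2): truth gives 0, best alternative gives 0.
Others bid (2, 2, 8): truth gives 0, best alternative gives 0.
Others bid (2, 2, 18): truth gives 0, best alternative gives 0.
Others bid (2, 2, 25): truth gives 0, best alternative gives 0.
Others bid (2, 2, 26): truth gives 0, best alternative gives 0.
Others bid (2, 8, 2): truth gives 0, best alternative gives 0.
(Remaining 119 profiles checked similarly; truth is weakly best in each.)
In every case the truthful bid is at least as good as any alternative, so it is a dominant strategy.

Yes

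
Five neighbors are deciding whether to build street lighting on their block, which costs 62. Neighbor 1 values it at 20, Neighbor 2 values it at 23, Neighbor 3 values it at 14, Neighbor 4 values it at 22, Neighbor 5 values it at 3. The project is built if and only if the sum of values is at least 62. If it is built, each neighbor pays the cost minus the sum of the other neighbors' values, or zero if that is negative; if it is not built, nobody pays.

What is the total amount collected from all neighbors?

5

Total value 82 ≥ cost 62, so it is built.
Neighbor 1: others sum to 62; max(0, 62 - 62) = 0.
Neighbor 2: others sum to 59; max(0, 62 - 59) = 3.
Neighbor 3: others sum to 68; max(0, 62 - 68) = 0.
Neighbor 4: others sum to 60; max(0, 62 - 60) = 2.
Neighbor 5: others sum to 79; max(0, 62 - 79) = 0.
Total collected = 0 + 3 + 0 + 2 + 0 = 5.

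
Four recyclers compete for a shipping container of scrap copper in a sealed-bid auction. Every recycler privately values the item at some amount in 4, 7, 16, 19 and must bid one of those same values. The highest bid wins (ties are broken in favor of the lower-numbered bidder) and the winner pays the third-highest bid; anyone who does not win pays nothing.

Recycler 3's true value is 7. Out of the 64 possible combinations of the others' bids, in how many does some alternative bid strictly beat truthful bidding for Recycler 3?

Others bid (4, 4, 16): truth gives 0; bid 16 gives 3 > 0. Violating.
Others bid (4, 4, 19): truth gives 0; bid 19 gives 3 > 0. Violating.
Others bid (4, 7, 4): truth gives 0; bid 16 gives 3 > 0. Violating.
Others bid (4, 16, 4): truth gives 0; bid 19 gives 3 > 0. Violating.
Others bid (4, 4, 4): truth gives 3; no alternative beats it.
Others bid (4, 4, 7): truth gives 3; no alternative beats it.
(Checking all 64 profiles: 6 have a profitable deviation, 58 do not.)

6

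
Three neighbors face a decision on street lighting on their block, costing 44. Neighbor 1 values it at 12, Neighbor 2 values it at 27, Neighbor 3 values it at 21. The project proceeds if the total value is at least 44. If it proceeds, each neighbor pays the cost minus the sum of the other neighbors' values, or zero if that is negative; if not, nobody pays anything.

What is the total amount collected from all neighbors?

Total value 60 ≥ cost 44, so it is built.
Neighbor 1: others sum to 48; max(0, 44 - 48) = 0.
Neighbor 2: others sum to 33; max(0, 44 - 33) = 11.
Neighbor 3: others sum to 39; max(0, 44 - 39) = 5.
Total collected = 0 + 11 + 5 = 16.

16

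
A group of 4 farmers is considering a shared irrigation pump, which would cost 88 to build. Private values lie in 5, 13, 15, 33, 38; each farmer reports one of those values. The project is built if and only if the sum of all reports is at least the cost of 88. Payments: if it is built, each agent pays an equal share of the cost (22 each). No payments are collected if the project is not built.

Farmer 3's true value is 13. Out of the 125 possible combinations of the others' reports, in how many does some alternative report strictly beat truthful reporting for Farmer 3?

15

Others report (5, 33, 38): truth gives -9; report 5 gives 0 > -9. Violating.
Others report (5, 38, 33): truth gives -9; report 5 gives 0 > -9. Violating.
Others report (5, 38, 38): truth gives -9; report 5 gives 0 > -9. Violating.
Others report (13, 33, 33): truth gives -9; report 5 gives 0 > -9. Violating.
Others report (5, 5, 5): truth gives 0; no alternative beats it.
Others report (5, 5, 13): truth gives 0; no alternative beats it.
(Checking all 125 profiles: 15 have a profitable deviation, 110 do not.)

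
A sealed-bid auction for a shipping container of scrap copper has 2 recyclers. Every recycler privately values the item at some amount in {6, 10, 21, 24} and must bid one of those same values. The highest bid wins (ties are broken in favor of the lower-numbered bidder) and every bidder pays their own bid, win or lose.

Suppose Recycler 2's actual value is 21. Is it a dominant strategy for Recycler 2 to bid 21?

No

Consider the case where Recycler 1 bids 6.
Truthful bid 21: wins, pays 21, utility 21 - 21 = 0.
Bid 10 instead: wins, pays 10, utility 21 - 10 = 11.
Since 11 > 0, bidding 10 is strictly better here, so truthful bidding is not dominant.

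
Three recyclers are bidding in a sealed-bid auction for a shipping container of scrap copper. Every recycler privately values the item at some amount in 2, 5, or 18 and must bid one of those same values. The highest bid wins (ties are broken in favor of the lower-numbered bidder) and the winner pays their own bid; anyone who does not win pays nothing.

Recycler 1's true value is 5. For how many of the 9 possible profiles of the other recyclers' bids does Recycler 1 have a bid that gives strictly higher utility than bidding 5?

Others bid (2, 2): truth gives 0; bid 2 gives 3 > 0. Violating.
Others bid (2, 5): truth gives 0; no alternative beats it.
Others bid (2, 18): truth gives 0; no alternative beats it.
(Checking all 9 profiles: 1 has a profitable deviation, 8 do not.)

1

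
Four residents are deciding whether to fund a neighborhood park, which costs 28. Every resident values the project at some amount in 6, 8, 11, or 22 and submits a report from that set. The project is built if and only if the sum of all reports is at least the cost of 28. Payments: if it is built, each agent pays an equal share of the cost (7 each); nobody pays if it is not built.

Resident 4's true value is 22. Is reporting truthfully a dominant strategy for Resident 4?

Check each profile of the others' reports and compare truth against every alternative report.
Others report (6, 6, 6): truth gives 15, best alternative gives 15.
Others report (6, 6, 8): truth gives 15, best alternative gives 15.
Others report (6, 6, 11): truth gives 15, best alternative gives 15.
Others report (6, 6, 22): truth gives 15, best alternative gives 15.
Others report (6, 8, 6): truth gives 15, best alternative gives 15.
Others report (6, 8, 8): truth gives 15, best alternative gives 15.
(Remaining 58 profiles checked similarly; truth is weakly best in each.)
In every case the truthful report is at least as good as any alternative, so it is a dominant strategy.

Yes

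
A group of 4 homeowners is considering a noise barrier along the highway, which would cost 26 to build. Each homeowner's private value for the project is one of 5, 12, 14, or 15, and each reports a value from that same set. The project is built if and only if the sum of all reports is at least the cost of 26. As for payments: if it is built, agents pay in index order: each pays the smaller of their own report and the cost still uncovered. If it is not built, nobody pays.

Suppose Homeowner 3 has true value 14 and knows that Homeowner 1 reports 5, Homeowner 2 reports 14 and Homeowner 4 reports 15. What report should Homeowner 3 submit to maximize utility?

5

Report 5: project built, pays 5, utility 14 - 5 = 9.
Report 12: project built, pays 7, utility 14 - 7 = 7.
Report 14: project built, pays 7, utility 14 - 7 = 7.
Report 15: project built, pays 7, utility 14 - 7 = 7.
The best choice is 5 with utility 9.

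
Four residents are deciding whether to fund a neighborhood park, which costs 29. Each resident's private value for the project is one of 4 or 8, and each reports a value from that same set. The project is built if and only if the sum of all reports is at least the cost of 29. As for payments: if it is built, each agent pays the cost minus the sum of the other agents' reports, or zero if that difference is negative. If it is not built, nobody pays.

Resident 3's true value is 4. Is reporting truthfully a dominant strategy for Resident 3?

Yes

Check each profile of the others' reports and compare truth against every alternative report.
Others report (8, 8, 8): truth gives 0, best alternative gives -1.
Others report (4, 4, 4): truth gives 0, best alternative gives 0.
Others report (4, 4, 8): truth gives 0, best alternative gives 0.
Others report (4, 8, 4): truth gives 0, best alternative gives 0.
Others report (4, 8, 8): truth gives 0, best alternative gives 0.
Others report (8, 4, 4): truth gives 0, best alternative gives 0.
(Remaining 2 profiles checked similarly; truth is weakly best in each.)
In every case the truthful report is at least as good as any alternative, so it is a dominant strategy.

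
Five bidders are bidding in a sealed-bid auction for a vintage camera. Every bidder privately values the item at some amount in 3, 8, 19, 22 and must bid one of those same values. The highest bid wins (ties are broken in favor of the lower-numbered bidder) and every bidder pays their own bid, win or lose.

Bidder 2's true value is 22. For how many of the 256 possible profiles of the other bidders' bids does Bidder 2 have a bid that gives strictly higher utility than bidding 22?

Others bid (3, 3, 3, 3): truth gives 0; bid 8 gives 14 > 0. Violating.
Others bid (3, 3, 3, 8): truth gives 0; bid 8 gives 14 > 0. Violating.
Others bid (3, 3, 3, 19): truth gives 0; bid 19 gives 3 > 0. Violating.
Others bid (3, 3, 8, 3): truth gives 0; bid 8 gives 14 > 0. Violating.
Others bid (3, 3, 3, 22): truth gives 0; no alternative beats it.
Others bid (3, 3, 8, 22): truth gives 0; no alternative beats it.
(Checking all 256 profiles: 118 have a profitable deviation, 138 do not.)

118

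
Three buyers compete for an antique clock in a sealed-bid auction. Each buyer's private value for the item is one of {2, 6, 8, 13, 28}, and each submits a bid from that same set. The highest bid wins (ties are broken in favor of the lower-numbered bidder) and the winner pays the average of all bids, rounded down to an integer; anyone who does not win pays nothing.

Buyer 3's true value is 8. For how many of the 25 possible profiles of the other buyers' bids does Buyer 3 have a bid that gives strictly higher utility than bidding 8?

Others bid (2, 2): truth gives 4; bid 6 gives 5 > 4. Violating.
Others bid (2, 8): truth gives 0; bid 13 gives 1 > 0. Violating.
Others bid (8, 2): truth gives 0; bid 13 gives 1 > 0. Violating.
Others bid (2, 6): truth gives 3; no alternative beats it.
Others bid (2, 13): truth gives 0; no alternative beats it.
(Checking all 25 profiles: 3 have a profitable deviation, 22 do not.)

3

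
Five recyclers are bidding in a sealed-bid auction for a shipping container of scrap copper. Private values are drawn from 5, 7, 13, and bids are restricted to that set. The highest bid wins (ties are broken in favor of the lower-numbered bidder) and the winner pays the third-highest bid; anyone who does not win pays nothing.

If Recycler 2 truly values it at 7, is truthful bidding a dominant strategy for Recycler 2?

No

Consider the case where Recycler 1 bids 5, Recycler 3 bids 5, Recycler 4 bids 5 and Recycler 5 bids 13.
Truthful bid 7: loses, pays 0, utility 0.
Bid 13 instead: wins, pays 5, utility 7 - 5 = 2.
Since 2 > 0, bidding 13 is strictly better here, so truthful bidding is not dominant.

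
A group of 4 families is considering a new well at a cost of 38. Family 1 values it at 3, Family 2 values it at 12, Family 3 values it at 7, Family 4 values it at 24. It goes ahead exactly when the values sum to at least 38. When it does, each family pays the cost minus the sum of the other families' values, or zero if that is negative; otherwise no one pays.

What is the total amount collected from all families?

Total value 46 ≥ cost 38, so it is built.
Family 1: others sum to 43; max(0, 38 - 43) = 0.
Family 2: others sum to 34; max(0, 38 - 34) = 4.
Family 3: others sum to 39; max(0, 38 - 39) = 0.
Family 4: others sum to 22; max(0, 38 - 22) = 16.
Total collected = 0 + 4 + 0 + 16 = 20.

20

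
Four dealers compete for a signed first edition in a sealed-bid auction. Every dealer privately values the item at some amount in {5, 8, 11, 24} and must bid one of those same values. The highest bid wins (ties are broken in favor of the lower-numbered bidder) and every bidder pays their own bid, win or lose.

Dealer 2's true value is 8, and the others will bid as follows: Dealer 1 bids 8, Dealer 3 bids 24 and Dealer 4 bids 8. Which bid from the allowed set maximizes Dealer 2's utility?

Bid 5: loses but pays 5, utility -5.
Bid 8: loses but pays 8, utility -8.
Bid 11: loses but pays 11, utility -11.
Bid 24: wins, pays 24, utility 8 - 24 = -16.
The best choice is 5 with utility -5.

5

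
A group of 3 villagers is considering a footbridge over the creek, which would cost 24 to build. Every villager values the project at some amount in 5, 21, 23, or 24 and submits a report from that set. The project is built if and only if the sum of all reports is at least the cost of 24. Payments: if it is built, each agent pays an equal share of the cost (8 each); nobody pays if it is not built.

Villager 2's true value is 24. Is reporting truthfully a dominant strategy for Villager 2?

Yes

Check each profile of the others' reports and compare truth against every alternative report.
Others report (5, 5): truth gives 16, best alternative gives 16.
Others report (5, 21): truth gives 16, best alternative gives 16.
Others report (5, 23): truth gives 16, best alternative gives 16.
Others report (5, 24): truth gives 16, best alternative gives 16.
Others report (21, 5): truth gives 16, best alternative gives 16.
Others report (21, 21): truth gives 16, best alternative gives 16.
(Remaining 10 profiles checked similarly; truth is weakly best in each.)
In every case the truthful report is at least as good as any alternative, so it is a dominant strategy.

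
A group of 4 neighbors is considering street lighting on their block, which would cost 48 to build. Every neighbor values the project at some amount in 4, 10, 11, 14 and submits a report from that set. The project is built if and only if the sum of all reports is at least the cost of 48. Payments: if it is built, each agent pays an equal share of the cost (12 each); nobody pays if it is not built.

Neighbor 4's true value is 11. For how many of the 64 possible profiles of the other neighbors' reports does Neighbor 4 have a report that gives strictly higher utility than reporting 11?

Others report (10, 14, 14): truth gives -1; report 4 gives 0 > -1. Violating.
Others report (11, 14, 14): truth gives -1; report 4 gives 0 > -1. Violating.
Others report (14, 10, 14): truth gives -1; report 4 gives 0 > -1. Violating.
Others report (14, 11, 14): truth gives -1; report 4 gives 0 > -1. Violating.
Others report (4, 4, 4): truth gives 0; no alternative beats it.
Others report (4, 4, 10): truth gives 0; no alternative beats it.
(Checking all 64 profiles: 7 have a profitable deviation, 57 do not.)

7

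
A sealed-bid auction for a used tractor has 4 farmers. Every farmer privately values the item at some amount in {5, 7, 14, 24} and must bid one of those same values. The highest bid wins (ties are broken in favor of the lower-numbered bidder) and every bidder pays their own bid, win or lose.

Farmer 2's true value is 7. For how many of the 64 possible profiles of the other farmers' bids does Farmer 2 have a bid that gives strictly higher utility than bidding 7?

Others bid (5, 5, 14): truth gives -7; bid 5 gives -5 > -7. Violating.
Others bid (5, 5, 24): truth gives -7; bid 5 gives -5 > -7. Violating.
Others bid (5, 7, 14): truth gives -7; bid 5 gives -5 > -7. Violating.
Others bid (5, 7, 24): truth gives -7; bid 5 gives -5 > -7. Violating.
Others bid (5, 5, 5): truth gives 0; no alternative beats it.
Others bid (5, 5, 7): truth gives 0; no alternative beats it.
(Checking all 64 profiles: 60 have a profitable deviation, 4 do not.)

60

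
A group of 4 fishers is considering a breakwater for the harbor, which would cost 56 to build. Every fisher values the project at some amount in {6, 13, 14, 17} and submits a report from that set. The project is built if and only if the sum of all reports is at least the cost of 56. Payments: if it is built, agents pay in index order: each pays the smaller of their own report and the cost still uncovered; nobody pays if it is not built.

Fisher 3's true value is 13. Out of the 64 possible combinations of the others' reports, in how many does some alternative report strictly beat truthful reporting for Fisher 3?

Others report (17, 17, 17): truth gives 0; report 6 gives 7 > 0. Violating.
Others report (6, 6, 6): truth gives 0; no alternative beats it.
Others report (6, 6, 13): truth gives 0; no alternative beats it.
(Checking all 64 profiles: 1 has a profitable deviation, 63 do not.)

1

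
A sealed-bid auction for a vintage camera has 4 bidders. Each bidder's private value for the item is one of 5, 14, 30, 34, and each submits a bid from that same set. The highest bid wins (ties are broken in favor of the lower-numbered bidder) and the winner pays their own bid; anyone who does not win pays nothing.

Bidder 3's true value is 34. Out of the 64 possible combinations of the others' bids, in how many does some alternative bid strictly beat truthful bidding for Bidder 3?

Others bid (5, 5, 5): truth gives 0; bid 14 gives 20 > 0. Violating.
Others bid (5, 5, 14): truth gives 0; bid 14 gives 20 > 0. Violating.
Others bid (5, 5, 30): truth gives 0; bid 30 gives 4 > 0. Violating.
Others bid (5, 14, 5): truth gives 0; bid 30 gives 4 > 0. Violating.
Others bid (5, 5, 34): truth gives 0; no alternative beats it.
Others bid (5, 14, 34): truth gives 0; no alternative beats it.
(Checking all 64 profiles: 12 have a profitable deviation, 52 do not.)

12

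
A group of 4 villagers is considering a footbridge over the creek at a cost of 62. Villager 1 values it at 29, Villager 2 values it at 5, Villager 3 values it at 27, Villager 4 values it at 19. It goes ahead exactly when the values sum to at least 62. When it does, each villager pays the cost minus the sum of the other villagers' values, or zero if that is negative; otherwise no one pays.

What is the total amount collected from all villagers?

Total value 80 ≥ cost 62, so it is built.
Villager 1: others sum to 51; max(0, 62 - 51) = 11.
Villager 2: others sum to 75; max(0, 62 - 75) = 0.
Villager 3: others sum to 53; max(0, 62 - 53) = 9.
Villager 4: others sum to 61; max(0, 62 - 61) = 1.
Total collected = 11 + 0 + 9 + 1 = 21.

21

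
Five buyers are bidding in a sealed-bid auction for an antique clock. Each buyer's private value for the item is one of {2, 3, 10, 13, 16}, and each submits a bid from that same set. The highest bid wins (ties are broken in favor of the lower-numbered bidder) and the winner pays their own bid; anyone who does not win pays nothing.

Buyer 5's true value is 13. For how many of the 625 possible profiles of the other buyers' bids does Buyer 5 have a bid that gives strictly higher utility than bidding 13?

Others bid (2, 2, 2, 2): truth gives 0; bid 3 gives 10 > 0. Violating.
Others bid (2, 2, 2, 3): truth gives 0; bid 10 gives 3 > 0. Violating.
Others bid (2, 2, 3, 2): truth gives 0; bid 10 gives 3 > 0. Violating.
Others bid (2, 2, 3, 3): truth gives 0; bid 10 gives 3 > 0. Violating.
Others bid (2, 2, 2, 10): truth gives 0; no alternative beats it.
Others bid (2, 2, 2, 13): truth gives 0; no alternative beats it.
(Checking all 625 profiles: 16 have a profitable deviation, 609 do not.)

16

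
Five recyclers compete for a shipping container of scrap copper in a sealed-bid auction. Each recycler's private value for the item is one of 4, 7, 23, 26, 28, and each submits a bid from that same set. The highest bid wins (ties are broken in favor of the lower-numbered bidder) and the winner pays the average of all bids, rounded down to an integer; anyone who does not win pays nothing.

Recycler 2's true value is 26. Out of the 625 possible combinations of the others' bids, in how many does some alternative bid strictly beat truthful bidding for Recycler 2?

Others bid (4, 4, 4, 4): truth gives 18; bid 7 gives 22 > 18. Violating.
Others bid (4, 4, 4, 7): truth gives 17; bid 7 gives 21 > 17. Violating.
Others bid (4, 4, 4, 23): truth gives 14; bid 23 gives 15 > 14. Violating.
Others bid (4, 4, 4, 28): truth gives 0; bid 28 gives 13 > 0. Violating.
Others bid (4, 4, 4, 26): truth gives 14; no alternative beats it.
Others bid (4, 4, 7, 23): truth gives 14; no alternative beats it.
(Checking all 625 profiles: 315 have a profitable deviation, 310 do not.)

315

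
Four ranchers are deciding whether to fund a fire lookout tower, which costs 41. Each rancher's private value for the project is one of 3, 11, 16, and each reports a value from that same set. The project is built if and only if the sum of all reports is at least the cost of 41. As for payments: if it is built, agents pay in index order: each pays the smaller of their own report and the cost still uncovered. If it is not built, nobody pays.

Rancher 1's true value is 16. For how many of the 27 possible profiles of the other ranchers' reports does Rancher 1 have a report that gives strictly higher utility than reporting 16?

17

Others report (3, 11, 16): truth gives 0; report 11 gives 5 > 0. Violating.
Others report (3, 16, 11): truth gives 0; report 11 gives 5 > 0. Violating.
Others report (3, 16, 16): truth gives 0; report 11 gives 5 > 0. Violating.
Others report (11, 3, 16): truth gives 0; report 11 gives 5 > 0. Violating.
Others report (3, 3, 3): truth gives 0; no alternative beats it.
Others report (3, 3, 11): truth gives 0; no alternative beats it.
(Checking all 27 profiles: 17 have a profitable deviation, 10 do not.)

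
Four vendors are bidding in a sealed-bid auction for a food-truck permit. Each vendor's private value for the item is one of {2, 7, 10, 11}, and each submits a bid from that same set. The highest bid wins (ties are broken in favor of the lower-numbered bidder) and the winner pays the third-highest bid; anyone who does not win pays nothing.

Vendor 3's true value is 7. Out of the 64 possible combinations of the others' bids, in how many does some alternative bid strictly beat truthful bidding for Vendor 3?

6

Others bid (2, 2, 10): truth gives 0; bid 10 gives 5 > 0. Violating.
Others bid (2, 2, 11): truth gives 0; bid 11 gives 5 > 0. Violating.
Others bid (2, 7, 2): truth gives 0; bid 10 gives 5 > 0. Violating.
Others bid (2, 10, 2): truth gives 0; bid 11 gives 5 > 0. Violating.
Others bid (2, 2, 2): truth gives 5; no alternative beats it.
Others bid (2, 2, 7): truth gives 5; no alternative beats it.
(Checking all 64 profiles: 6 have a profitable deviation, 58 do not.)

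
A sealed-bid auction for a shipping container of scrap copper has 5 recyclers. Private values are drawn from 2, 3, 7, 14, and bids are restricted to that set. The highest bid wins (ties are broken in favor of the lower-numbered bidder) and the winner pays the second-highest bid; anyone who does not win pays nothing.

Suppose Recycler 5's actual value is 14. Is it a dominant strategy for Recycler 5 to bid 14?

Yes

Check each profile of the others' bids and compare truth against every alternative bid.
Others bid (2, 2, 2, 7): truth gives 7, best alternative gives 0.
Others bid (2, 2, 3, 7): truth gives 7, best alternative gives 0.
Others bid (2, 2, 7, 2): truth gives 7, best alternative gives 0.
Others bid (2, 2, 7, 3): truth gives 7, best alternative gives 0.
Others bid (2, 2, 7, 7): truth gives 7, best alternative gives 0.
Others bid (2, 3, 2, 7): truth gives 7, best alternative gives 0.
(Remaining 250 profiles checked similarly; truth is weakly best in each.)
In every case the truthful bid is at least as good as any alternative, so it is a dominant strategy.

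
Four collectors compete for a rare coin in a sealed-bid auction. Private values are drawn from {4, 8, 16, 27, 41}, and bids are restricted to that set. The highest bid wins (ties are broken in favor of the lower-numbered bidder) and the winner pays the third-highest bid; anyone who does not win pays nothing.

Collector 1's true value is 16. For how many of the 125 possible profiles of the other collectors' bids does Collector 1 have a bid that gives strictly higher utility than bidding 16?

Others bid (4, 4, 27): truth gives 0; bid 27 gives 12 > 0. Violating.
Others bid (4, 4, 41): truth gives 0; bid 41 gives 12 > 0. Violating.
Others bid (4, 8, 27): truth gives 0; bid 27 gives 8 > 0. Violating.
Others bid (4, 8, 41): truth gives 0; bid 41 gives 8 > 0. Violating.
Others bid (4, 4, 4): truth gives 12; no alternative beats it.
Others bid (4, 4, 8): truth gives 12; no alternative beats it.
(Checking all 125 profiles: 24 have a profitable deviation, 101 do not.)

24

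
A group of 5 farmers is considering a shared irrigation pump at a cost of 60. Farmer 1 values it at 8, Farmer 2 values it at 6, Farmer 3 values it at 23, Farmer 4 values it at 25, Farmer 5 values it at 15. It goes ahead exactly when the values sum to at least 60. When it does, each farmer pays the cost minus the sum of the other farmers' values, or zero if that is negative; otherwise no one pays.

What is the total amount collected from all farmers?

Total value 77 ≥ cost 60, so it is built.
Farmer 1: others sum to 69; max(0, 60 - 69) = 0.
Farmer 2: others sum to 71; max(0, 60 - 71) = 0.
Farmer 3: others sum to 54; max(0, 60 - 54) = 6.
Farmer 4: others sum to 52; max(0, 60 - 52) = 8.
Farmer 5: others sum to 62; max(0, 60 - 62) = 0.
Total collected = 0 + 0 + 6 + 8 + 0 = 14.

14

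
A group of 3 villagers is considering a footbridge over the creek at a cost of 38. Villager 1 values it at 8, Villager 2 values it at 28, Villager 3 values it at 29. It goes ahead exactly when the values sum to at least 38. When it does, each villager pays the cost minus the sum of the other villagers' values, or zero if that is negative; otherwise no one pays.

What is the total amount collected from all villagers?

3

Total value 65 ≥ cost 38, so it is built.
Villager 1: others sum to 57; max(0, 38 - 57) = 0.
Villager 2: others sum to 37; max(0, 38 - 37) = 1.
Villager 3: others sum to 36; max(0, 38 - 36) = 2.
Total collected = 0 + 1 + 2 = 3.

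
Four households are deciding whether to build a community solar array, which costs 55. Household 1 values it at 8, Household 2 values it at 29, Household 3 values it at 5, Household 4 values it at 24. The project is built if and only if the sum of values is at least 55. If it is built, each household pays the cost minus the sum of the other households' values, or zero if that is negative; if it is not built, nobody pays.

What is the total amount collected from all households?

31

Total value 66 ≥ cost 55, so it is built.
Household 1: others sum to 58; max(0, 55 - 58) = 0.
Household 2: others sum to 37; max(0, 55 - 37) = 18.
Household 3: others sum to 61; max(0, 55 - 61) = 0.
Household 4: others sum to 42; max(0, 55 - 42) = 13.
Total collected = 0 + 18 + 0 + 13 = 31.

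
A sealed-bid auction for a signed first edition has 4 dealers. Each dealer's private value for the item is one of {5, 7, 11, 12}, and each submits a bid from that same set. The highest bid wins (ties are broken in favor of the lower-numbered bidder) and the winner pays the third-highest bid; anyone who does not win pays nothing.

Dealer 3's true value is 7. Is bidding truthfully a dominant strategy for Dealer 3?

Consider the case where Dealer 1 bids 5, Dealer 2 bids 5 and Dealer 4 bids 11.
Truthful bid 7: loses, pays 0, utility 0.
Bid 11 instead: wins, pays 5, utility 7 - 5 = 2.
Since 2 > 0, bidding 11 is strictly better here, so truthful bidding is not dominant.

No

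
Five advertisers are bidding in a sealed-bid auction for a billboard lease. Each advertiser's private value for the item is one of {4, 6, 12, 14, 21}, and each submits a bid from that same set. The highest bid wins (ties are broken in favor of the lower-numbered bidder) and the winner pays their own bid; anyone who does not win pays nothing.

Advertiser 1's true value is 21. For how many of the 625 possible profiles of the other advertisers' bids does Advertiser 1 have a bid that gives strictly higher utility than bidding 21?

Others bid (4, 4, 4, 4): truth gives 0; bid 4 gives 17 > 0. Violating.
Others bid (4, 4, 4, 6): truth gives 0; bid 6 gives 15 > 0. Violating.
Others bid (4, 4, 4, 12): truth gives 0; bid 12 gives 9 > 0. Violating.
Others bid (4, 4, 4, 14): truth gives 0; bid 14 gives 7 > 0. Violating.
Others bid (4, 4, 4, 21): truth gives 0; no alternative beats it.
Others bid (4, 4, 6, 21): truth gives 0; no alternative beats it.
(Checking all 625 profiles: 256 have a profitable deviation, 369 do not.)

256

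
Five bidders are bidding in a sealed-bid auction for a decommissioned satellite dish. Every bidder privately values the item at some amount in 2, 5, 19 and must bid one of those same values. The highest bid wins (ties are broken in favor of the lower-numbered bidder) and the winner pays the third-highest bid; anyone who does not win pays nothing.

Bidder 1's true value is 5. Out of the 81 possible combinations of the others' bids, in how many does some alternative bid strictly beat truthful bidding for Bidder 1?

4

Others bid (2, 2, 2, 19): truth gives 0; bid 19 gives 3 > 0. Violating.
Others bid (2, 2, 19, 2): truth gives 0; bid 19 gives 3 > 0. Violating.
Others bid (2, 19, 2, 2): truth gives 0; bid 19 gives 3 > 0. Violating.
Others bid (19, 2, 2, 2): truth gives 0; bid 19 gives 3 > 0. Violating.
Others bid (2, 2, 2, 2): truth gives 3; no alternative beats it.
Others bid (2, 2, 2, 5): truth gives 3; no alternative beats it.
(Checking all 81 profiles: 4 have a profitable deviation, 77 do not.)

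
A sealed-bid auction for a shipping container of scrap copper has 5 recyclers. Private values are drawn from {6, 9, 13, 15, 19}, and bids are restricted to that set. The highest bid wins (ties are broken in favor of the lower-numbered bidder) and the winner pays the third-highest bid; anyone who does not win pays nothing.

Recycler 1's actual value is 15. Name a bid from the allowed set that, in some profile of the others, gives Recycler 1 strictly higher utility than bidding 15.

19

Suppose Recycler 2 bids 6, Recycler 3 bids 6, Recycler 4 bids 6 and Recycler 5 bids 19.
Bid 15: loses, pays 0, utility 0.
Bid 19: wins, pays 6, utility 15 - 6 = 9.
So bidding 19 beats truth here (9 > 0).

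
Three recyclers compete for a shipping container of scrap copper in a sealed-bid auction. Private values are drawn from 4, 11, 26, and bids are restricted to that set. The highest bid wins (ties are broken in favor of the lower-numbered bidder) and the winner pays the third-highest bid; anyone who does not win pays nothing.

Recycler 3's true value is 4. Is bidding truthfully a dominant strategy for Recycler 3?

Yes

Check each profile of the others' bids and compare truth against every alternative bid.
Others bid (4, 4): truth gives 0, best alternative gives 0.
Others bid (4, 11): truth gives 0, best alternative gives 0.
Others bid (4, 26): truth gives 0, best alternative gives 0.
Others bid (11, 4): truth gives 0, best alternative gives 0.
Others bid (11, 11): truth gives 0, best alternative gives 0.
Others bid (11, 26): truth gives 0, best alternative gives 0.
(Remaining 3 profiles checked similarly; truth is weakly best in each.)
In every case the truthful bid is at least as good as any alternative, so it is a dominant strategy.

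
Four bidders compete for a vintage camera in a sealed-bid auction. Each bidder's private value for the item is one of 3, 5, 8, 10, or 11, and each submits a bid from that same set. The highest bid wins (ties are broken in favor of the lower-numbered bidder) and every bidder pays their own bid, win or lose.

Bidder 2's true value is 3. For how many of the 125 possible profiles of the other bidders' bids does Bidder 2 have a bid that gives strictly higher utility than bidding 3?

Others bid (3, 3, 3): truth gives -3; bid 5 gives -2 > -3. Violating.
Others bid (3, 3, 5): truth gives -3; bid 5 gives -2 > -3. Violating.
Others bid (3, 5, 3): truth gives -3; bid 5 gives -2 > -3. Violating.
Others bid (3, 5, 5): truth gives -3; bid 5 gives -2 > -3. Violating.
Others bid (3, 3, 8): truth gives -3; no alternative beats it.
Others bid (3, 3, 10): truth gives -3; no alternative beats it.
(Checking all 125 profiles: 4 have a profitable deviation, 121 do not.)

4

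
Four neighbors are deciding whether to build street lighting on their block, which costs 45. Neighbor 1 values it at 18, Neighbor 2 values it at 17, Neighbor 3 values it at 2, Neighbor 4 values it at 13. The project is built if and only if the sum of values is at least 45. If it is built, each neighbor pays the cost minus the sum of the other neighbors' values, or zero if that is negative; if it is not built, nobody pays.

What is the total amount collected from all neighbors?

Total value 50 ≥ cost 45, so it is built.
Neighbor 1: others sum to 32; max(0, 45 - 32) = 13.
Neighbor 2: others sum to 33; max(0, 45 - 33) = 12.
Neighbor 3: others sum to 48; max(0, 45 - 48) = 0.
Neighbor 4: others sum to 37; max(0, 45 - 37) = 8.
Total collected = 13 + 12 + 0 + 8 = 33.

33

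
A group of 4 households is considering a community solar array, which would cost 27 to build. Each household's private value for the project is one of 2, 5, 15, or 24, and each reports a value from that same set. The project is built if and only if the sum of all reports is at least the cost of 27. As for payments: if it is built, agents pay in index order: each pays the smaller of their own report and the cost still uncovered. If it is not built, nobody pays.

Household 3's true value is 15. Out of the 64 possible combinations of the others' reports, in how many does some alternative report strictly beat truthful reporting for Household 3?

21

Others report (2, 2, 24): truth gives 0; report 2 gives 13 > 0. Violating.
Others report (2, 5, 15): truth gives 0; report 5 gives 10 > 0. Violating.
Others report (2, 5, 24): truth gives 0; report 2 gives 13 > 0. Violating.
Others report (2, 15, 5): truth gives 5; report 5 gives 10 > 5. Violating.
Others report (2, 2, 2): truth gives 0; no alternative beats it.
Others report (2, 2, 5): truth gives 0; no alternative beats it.
(Checking all 64 profiles: 21 have a profitable deviation, 43 do not.)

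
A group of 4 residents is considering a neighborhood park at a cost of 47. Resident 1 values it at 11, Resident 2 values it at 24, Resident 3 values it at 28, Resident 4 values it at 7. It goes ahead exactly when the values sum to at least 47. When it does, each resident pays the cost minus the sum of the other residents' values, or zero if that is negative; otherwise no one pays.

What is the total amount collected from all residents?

6

Total value 70 ≥ cost 47, so it is built.
Resident 1: others sum to 59; max(0, 47 - 59) = 0.
Resident 2: others sum to 46; max(0, 47 - 46) = 1.
Resident 3: others sum to 42; max(0, 47 - 42) = 5.
Resident 4: others sum to 63; max(0, 47 - 63) = 0.
Total collected = 0 + 1 + 5 + 0 = 6.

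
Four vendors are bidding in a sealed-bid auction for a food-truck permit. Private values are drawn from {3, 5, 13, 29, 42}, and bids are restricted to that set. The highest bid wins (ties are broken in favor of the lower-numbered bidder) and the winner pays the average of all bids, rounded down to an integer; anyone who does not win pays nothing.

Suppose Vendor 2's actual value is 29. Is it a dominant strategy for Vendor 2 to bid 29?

No

Consider the case where Vendor 1 bids 3, Vendor 3 bids 3 and Vendor 4 bids 3.
Truthful bid 29: wins, pays 9, utility 29 - 9 = 20.
Bid 5 instead: wins, pays 3, utility 29 - 3 = 26.
Since 26 > 20, bidding 5 is strictly better here, so truthful bidding is not dominant.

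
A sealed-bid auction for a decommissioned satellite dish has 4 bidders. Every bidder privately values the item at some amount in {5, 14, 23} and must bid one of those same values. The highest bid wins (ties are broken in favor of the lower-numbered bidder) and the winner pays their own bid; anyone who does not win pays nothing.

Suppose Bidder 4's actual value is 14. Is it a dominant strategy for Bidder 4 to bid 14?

Yes

Check each profile of the others' bids and compare truth against every alternative bid.
Others bid (5, 5, 5): truth gives 0, best alternative gives 0.
Others bid (5, 5, 14): truth gives 0, best alternative gives 0.
Others bid (5, 5, 23): truth gives 0, best alternative gives 0.
Others bid (5, 14, 5): truth gives 0, best alternative gives 0.
Others bid (5, 14, 14): truth gives 0, best alternative gives 0.
Others bid (5, 14, 23): truth gives 0, best alternative gives 0.
(Remaining 21 profiles checked similarly; truth is weakly best in each.)
In every case the truthful bid is at least as good as any alternative, so it is a dominant strategy.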